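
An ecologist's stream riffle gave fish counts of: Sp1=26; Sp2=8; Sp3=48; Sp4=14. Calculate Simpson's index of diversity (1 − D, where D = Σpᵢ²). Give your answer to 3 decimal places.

0.648

Total N = 26+8+48+14 = 96, so the proportions are 0.27083, 0.08333, 0.5, 0.14583 (working shown to 5 dp, full precision carried).
D = 0.27083² + 0.08333² + 0.5² + 0.14583² = 0.07335 + 0.00694 + 0.25000 + 0.02127 = 0.35156.
So 1 − D = 0.64844, i.e. 0.648 to 3 decimal places.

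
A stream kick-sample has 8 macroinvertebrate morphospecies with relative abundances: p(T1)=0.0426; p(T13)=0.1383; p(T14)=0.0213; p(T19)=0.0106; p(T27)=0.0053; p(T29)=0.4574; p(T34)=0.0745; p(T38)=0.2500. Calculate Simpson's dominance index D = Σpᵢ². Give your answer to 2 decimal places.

0.30

D = 0.0426² + 0.1383² + 0.0213² + 0.0106² + 0.0053² + 0.4574² + 0.0745² + 0.25² = 0.0018 + 0.0191 + 0.0005 + 0.0001 + 0.0000 + 0.2092 + 0.0056 + 0.0625 = 0.2988 (working shown to 4 dp, full precision carried).
To 2 decimal places, D = 0.30.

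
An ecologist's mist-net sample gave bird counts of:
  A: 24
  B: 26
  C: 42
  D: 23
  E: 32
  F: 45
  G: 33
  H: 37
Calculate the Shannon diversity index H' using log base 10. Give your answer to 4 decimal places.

0.8912

Total N = 24+26+42+23+32+45+33+37 = 262, so the proportions are 0.091603, 0.099237, 0.160305, 0.087786, 0.122137, 0.171756, 0.125954, 0.141221 (working shown to 6 dp, full precision carried).
Each pᵢ log₁₀ pᵢ term: 0.091603×(-1.038090)=-0.095092, 0.099237×(-1.003328)=-0.099567, 0.160305×(-0.795052)=-0.127451, 0.087786×(-1.056573)=-0.092753, 0.122137×(-0.913151)=-0.111530, 0.171756×(-0.765089)=-0.131408, 0.125954×(-0.899787)=-0.113332, 0.141221×(-0.850100)=-0.120052.
Sum = -0.891185, so H' = 0.8912.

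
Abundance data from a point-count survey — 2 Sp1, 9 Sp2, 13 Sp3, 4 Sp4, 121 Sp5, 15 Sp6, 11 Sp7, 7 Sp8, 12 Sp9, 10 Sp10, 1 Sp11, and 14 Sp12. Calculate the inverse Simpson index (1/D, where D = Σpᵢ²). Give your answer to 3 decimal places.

3.046

Total N = 2+9+13+4+121+15+11+7+12+10+1+14 = 219, so the proportions are 0.009132, 0.041096, 0.059361, 0.018265, 0.552511, 0.068493, 0.050228, 0.031963, 0.054795, 0.045662, 0.004566, 0.063927 (working shown to 6 dp, full precision carried).
D = 0.009132² + 0.041096² + 0.059361² + 0.018265² + 0.552511² + 0.068493² + 0.050228² + 0.031963² + 0.054795² + 0.045662² + 0.004566² + 0.063927² = 0.000083 + 0.001689 + 0.003524 + 0.000334 + 0.305269 + 0.004691 + 0.002523 + 0.001022 + 0.003002 + 0.002085 + 0.000021 + 0.004087 = 0.328329.
So 1/D = 3.04572, i.e. 3.046 to 3 decimal places.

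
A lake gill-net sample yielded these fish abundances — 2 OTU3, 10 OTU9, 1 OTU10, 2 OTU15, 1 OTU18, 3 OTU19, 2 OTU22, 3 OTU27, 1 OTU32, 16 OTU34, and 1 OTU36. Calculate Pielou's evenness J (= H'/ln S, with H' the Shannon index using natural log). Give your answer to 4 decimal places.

Total N = 2+10+1+2+1+3+2+3+1+16+1 = 42, so the proportions are 0.047619, 0.238095, 0.02381, 0.047619, 0.02381, 0.071429, 0.047619, 0.071429, 0.02381, 0.380952, 0.02381 (working shown to 6 dp, full precision carried).
H' = −Σ pᵢ ln pᵢ = −((-0.144977) + (-0.341687) + (-0.088992) + (-0.144977) + (-0.088992) + (-0.188504) + (-0.144977) + (-0.188504) + (-0.088992) + (-0.367650) + (-0.088992)) = 1.877245.
With S = 11 species, ln S = 2.397895, so J = 1.877245/2.397895 = 0.782872, i.e. 0.7829 to 4 decimal places.

0.7829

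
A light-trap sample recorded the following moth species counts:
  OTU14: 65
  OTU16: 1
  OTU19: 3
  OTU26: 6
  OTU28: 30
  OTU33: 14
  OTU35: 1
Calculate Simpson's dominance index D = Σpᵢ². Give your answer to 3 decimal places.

Total N = 65+1+3+6+30+14+1 = 120, so the proportions are 0.54167, 0.00833, 0.025, 0.05, 0.25, 0.11667, 0.00833 (working shown to 5 dp, full precision carried).
D = 0.54167² + 0.00833² + 0.025² + 0.05² + 0.25² + 0.11667² + 0.00833² = 0.29340 + 0.00007 + 0.00063 + 0.00250 + 0.06250 + 0.01361 + 0.00007 = 0.37278.
To 3 decimal places, D = 0.373.

0.373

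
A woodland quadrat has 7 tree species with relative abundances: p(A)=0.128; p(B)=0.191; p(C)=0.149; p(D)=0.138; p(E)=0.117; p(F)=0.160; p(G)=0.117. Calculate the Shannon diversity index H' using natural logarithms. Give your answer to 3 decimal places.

1.932

Each pᵢ ln pᵢ term (working shown to 5 dp, full precision carried): 0.128×(-2.05573)=-0.26313, 0.191×(-1.65548)=-0.31620, 0.149×(-1.90381)=-0.28367, 0.138×(-1.98050)=-0.27331, 0.117×(-2.14558)=-0.25103, 0.16×(-1.83258)=-0.29321, 0.117×(-2.14558)=-0.25103.
Sum = -1.93159, so H' = 1.932.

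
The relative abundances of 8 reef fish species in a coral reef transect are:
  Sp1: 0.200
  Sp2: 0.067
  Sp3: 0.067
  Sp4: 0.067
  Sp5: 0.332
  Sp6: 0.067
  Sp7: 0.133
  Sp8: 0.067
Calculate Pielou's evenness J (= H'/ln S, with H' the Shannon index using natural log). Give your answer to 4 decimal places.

0.8953

H' = −Σ pᵢ ln pᵢ = −((-0.321888) + (-0.181105) + (-0.181105) + (-0.181105) + (-0.366070) + (-0.181105) + (-0.268315) + (-0.181105)) = 1.861799 (working shown to 6 dp, full precision carried).
With S = 8 species, ln S = 2.079442, so J = 1.861799/2.079442 = 0.895336, i.e. 0.8953 to 4 decimal places.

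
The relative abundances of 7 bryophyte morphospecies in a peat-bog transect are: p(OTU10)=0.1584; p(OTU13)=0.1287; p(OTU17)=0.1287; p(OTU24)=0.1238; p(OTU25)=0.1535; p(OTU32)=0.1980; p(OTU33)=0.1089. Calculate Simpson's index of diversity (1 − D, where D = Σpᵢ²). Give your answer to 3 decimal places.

D = 0.1584² + 0.1287² + 0.1287² + 0.1238² + 0.1535² + 0.198² + 0.1089² = 0.02509 + 0.01656 + 0.01656 + 0.01533 + 0.02356 + 0.03920 + 0.01186 = 0.14817 (working shown to 5 dp, full precision carried).
So 1 − D = 0.85183, i.e. 0.852 to 3 decimal places.

0.852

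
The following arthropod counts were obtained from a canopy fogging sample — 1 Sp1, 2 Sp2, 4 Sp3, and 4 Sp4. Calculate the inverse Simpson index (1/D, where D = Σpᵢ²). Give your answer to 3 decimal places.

Total N = 1+2+4+4 = 11, so the proportions are 0.0909091, 0.1818182, 0.3636364, 0.3636364 (working shown to 7 dp, full precision carried).
D = 0.0909091² + 0.1818182² + 0.3636364² + 0.3636364² = 0.0082645 + 0.0330579 + 0.1322314 + 0.1322314 = 0.3057851.
So 1/D = 3.27027, i.e. 3.270 to 3 decimal places.

3.270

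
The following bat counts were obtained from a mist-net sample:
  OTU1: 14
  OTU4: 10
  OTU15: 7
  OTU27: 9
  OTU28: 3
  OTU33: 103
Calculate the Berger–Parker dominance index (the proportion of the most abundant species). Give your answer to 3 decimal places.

0.705

Total N = 14+10+7+9+3+103 = 146, so the proportions are 0.09589, 0.06849, 0.04795, 0.06164, 0.02055, 0.70548 (working shown to 5 dp, full precision carried).
The largest proportion is 0.70548, i.e. d = 0.705 to 3 decimal places.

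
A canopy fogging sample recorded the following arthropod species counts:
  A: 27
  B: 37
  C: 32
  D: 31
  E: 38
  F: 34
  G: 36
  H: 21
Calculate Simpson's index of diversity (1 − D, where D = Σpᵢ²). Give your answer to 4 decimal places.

Total N = 27+37+32+31+38+34+36+21 = 256, so the proportions are 0.105469, 0.144531, 0.125, 0.121094, 0.148438, 0.132812, 0.140625, 0.082031 (working shown to 6 dp, full precision carried).
D = 0.105469² + 0.144531² + 0.125² + 0.121094² + 0.148438² + 0.132812² + 0.140625² + 0.082031² = 0.011124 + 0.020889 + 0.015625 + 0.014664 + 0.022034 + 0.017639 + 0.019775 + 0.006729 = 0.128479.
So 1 − D = 0.871521, i.e. 0.8715 to 4 decimal places.

0.8715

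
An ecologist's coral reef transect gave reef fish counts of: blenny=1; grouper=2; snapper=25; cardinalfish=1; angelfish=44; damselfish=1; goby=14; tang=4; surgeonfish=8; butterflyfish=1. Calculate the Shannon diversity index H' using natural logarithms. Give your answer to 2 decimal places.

Total N = 1+2+25+1+44+1+14+4+8+1 = 101, so the proportions are 0.0099, 0.0198, 0.2475, 0.0099, 0.4356, 0.0099, 0.1386, 0.0396, 0.0792, 0.0099 (working shown to 4 dp, full precision carried).
Each pᵢ ln pᵢ term: 0.0099×(-4.6151)=-0.0457, 0.0198×(-3.9220)=-0.0777, 0.2475×(-1.3962)=-0.3456, 0.0099×(-4.6151)=-0.0457, 0.4356×(-0.8309)=-0.3620, 0.0099×(-4.6151)=-0.0457, 0.1386×(-1.9761)=-0.2739, 0.0396×(-3.2288)=-0.1279, 0.0792×(-2.5357)=-0.2008, 0.0099×(-4.6151)=-0.0457.
Sum = -1.5707, so H' = 1.57.

1.57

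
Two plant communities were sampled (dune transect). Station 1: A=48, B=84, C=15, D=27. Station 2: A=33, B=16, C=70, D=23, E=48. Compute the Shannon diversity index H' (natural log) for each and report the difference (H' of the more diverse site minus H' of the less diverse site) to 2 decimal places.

0.28

Station 1: N=174, proportions 0.275862, 0.482759, 0.086207, 0.155172, giving H' = 1.207247 (working shown to 6 dp, full precision carried).
Station 2: N=190, proportions 0.173684, 0.084211, 0.368421, 0.121053, 0.252632, giving H' = 1.483472.
Difference = |1.207247 − 1.483472| = 0.276225, i.e. 0.28 to 2 decimal places.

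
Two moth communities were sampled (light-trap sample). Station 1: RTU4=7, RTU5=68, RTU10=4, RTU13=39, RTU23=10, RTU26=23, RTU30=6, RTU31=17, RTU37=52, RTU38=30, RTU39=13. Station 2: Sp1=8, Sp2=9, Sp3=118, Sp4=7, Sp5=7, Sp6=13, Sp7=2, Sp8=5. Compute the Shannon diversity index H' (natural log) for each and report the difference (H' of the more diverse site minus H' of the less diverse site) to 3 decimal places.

0.917

Station 1: N=269, proportions 0.026022, 0.252788, 0.01487, 0.144981, 0.037175, 0.085502, 0.022305, 0.063197, 0.193309, 0.111524, 0.048327, giving H' = 2.085885 (working shown to 6 dp, full precision carried).
Station 2: N=169, proportions 0.047337, 0.053254, 0.698225, 0.04142, 0.04142, 0.076923, 0.011834, 0.029586, giving H' = 1.169118.
Difference = |2.085885 − 1.169118| = 0.916767, i.e. 0.917 to 3 decimal places.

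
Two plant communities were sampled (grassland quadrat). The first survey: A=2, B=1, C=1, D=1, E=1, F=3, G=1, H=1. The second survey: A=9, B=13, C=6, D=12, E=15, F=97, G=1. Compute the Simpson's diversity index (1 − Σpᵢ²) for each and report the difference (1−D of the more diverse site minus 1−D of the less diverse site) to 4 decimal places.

The first survey: N=11, proportions 0.181818, 0.090909, 0.090909, 0.090909, 0.090909, 0.272727, 0.090909, 0.090909, giving 1−D = 0.842975 (working shown to 6 dp, full precision carried).
The second survey: N=153, proportions 0.058824, 0.084967, 0.039216, 0.078431, 0.098039, 0.633987, 0.006536, giving 1−D = 0.570037.
Difference = |0.842975 − 0.570037| = 0.272938, i.e. 0.2729 to 4 decimal places.

0.2729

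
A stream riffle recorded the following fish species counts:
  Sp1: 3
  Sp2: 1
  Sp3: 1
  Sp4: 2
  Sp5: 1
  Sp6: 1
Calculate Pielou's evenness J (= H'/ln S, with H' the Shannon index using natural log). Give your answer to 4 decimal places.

Total N = 3+1+1+2+1+1 = 9, so the proportions are 0.333333, 0.111111, 0.111111, 0.222222, 0.111111, 0.111111 (working shown to 6 dp, full precision carried).
H' = −Σ pᵢ ln pᵢ = −((-0.366204) + (-0.244136) + (-0.244136) + (-0.334239) + (-0.244136) + (-0.244136)) = 1.676988.
With S = 6 species, ln S = 1.791759, so J = 1.676988/1.791759 = 0.935945, i.e. 0.9359 to 4 decimal places.

0.9359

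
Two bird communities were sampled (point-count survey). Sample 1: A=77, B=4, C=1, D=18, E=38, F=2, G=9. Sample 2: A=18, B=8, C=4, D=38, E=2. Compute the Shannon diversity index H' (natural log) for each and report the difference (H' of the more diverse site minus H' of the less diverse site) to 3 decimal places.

Sample 1: N=149, proportions 0.516779, 0.026846, 0.006711, 0.120805, 0.255034, 0.013423, 0.060403, giving H' = 1.303044 (working shown to 6 dp, full precision carried).
Sample 2: N=70, proportions 0.257143, 0.114286, 0.057143, 0.542857, 0.028571, giving H' = 1.193896.
Difference = |1.303044 − 1.193896| = 0.109148, i.e. 0.109 to 3 decimal places.

0.109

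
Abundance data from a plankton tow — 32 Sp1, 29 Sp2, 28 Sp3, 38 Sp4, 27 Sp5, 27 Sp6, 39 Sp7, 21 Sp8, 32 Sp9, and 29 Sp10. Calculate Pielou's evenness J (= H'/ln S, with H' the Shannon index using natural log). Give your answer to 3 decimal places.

Total N = 32+29+28+38+27+27+39+21+32+29 = 302, so the proportions are 0.10596, 0.09603, 0.09272, 0.12583, 0.0894, 0.0894, 0.12914, 0.06954, 0.10596, 0.09603 (working shown to 5 dp, full precision carried).
H' = −Σ pᵢ ln pᵢ = −((-0.23785) + (-0.22500) + (-0.22050) + (-0.26082) + (-0.21587) + (-0.21587) + (-0.26433) + (-0.18538) + (-0.23785) + (-0.22500)) = 2.28848.
With S = 10 species, ln S = 2.30259, so J = 2.28848/2.30259 = 0.99387, i.e. 0.994 to 3 decimal places.

0.994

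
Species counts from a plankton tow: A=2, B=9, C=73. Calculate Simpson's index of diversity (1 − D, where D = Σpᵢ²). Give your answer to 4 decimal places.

0.2327

Total N = 2+9+73 = 84, so the proportions are 0.02381, 0.107143, 0.869048 (working shown to 6 dp, full precision carried).
D = 0.02381² + 0.107143² + 0.869048² = 0.000567 + 0.011480 + 0.755244 = 0.767290.
So 1 − D = 0.232710, i.e. 0.2327 to 4 decimal places.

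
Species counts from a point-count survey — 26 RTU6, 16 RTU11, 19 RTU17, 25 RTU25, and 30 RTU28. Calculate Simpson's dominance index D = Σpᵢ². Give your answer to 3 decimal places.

Total N = 26+16+19+25+30 = 116, so the proportions are 0.22414, 0.13793, 0.16379, 0.21552, 0.25862 (working shown to 5 dp, full precision carried).
D = 0.22414² + 0.13793² + 0.16379² + 0.21552² + 0.25862² = 0.05024 + 0.01902 + 0.02683 + 0.04645 + 0.06688 = 0.20942.
To 3 decimal places, D = 0.209.

0.209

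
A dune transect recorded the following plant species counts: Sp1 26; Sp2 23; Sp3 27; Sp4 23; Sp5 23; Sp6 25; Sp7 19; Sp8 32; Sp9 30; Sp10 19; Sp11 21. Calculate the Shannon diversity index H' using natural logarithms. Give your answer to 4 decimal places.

2.3847

Total N = 26+23+27+23+23+25+19+32+30+19+21 = 268, so the proportions are 0.097015, 0.085821, 0.100746, 0.085821, 0.085821, 0.093284, 0.070896, 0.119403, 0.11194, 0.070896, 0.078358 (working shown to 6 dp, full precision carried).
Each pᵢ ln pᵢ term: 0.097015×(-2.332890)=-0.226325, 0.085821×(-2.455493)=-0.210733, 0.100746×(-2.295150)=-0.231228, 0.085821×(-2.455493)=-0.210733, 0.085821×(-2.455493)=-0.210733, 0.093284×(-2.372111)=-0.221279, 0.070896×(-2.646548)=-0.187628, 0.119403×(-2.125251)=-0.253761, 0.11194×(-2.189790)=-0.245126, 0.070896×(-2.646548)=-0.187628, 0.078358×(-2.546465)=-0.199536.
Sum = -2.384710, so H' = 2.3847.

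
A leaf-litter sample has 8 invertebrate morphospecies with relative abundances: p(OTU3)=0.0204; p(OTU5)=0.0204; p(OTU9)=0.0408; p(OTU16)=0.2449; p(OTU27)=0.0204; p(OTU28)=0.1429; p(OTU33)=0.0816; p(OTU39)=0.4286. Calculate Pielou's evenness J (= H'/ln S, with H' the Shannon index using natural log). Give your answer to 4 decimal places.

0.7497

H' = −Σ pᵢ ln pᵢ = −((-0.079401) + (-0.079401) + (-0.130522) + (-0.344551) + (-0.079401) + (-0.278028) + (-0.204484) + (-0.363123)) = 1.558912 (working shown to 6 dp, full precision carried).
With S = 8 species, ln S = 2.079442, so J = 1.558912/2.079442 = 0.749678, i.e. 0.7497 to 4 decimal places.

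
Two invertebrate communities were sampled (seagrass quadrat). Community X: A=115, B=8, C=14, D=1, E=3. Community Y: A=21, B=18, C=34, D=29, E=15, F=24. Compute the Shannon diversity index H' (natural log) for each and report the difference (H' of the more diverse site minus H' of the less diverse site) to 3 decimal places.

1.079

Community X: N=141, proportions 0.8156, 0.05674, 0.09929, 0.00709, 0.02128, giving H' = 0.67539 (working shown to 5 dp, full precision carried).
Community Y: N=141, proportions 0.14894, 0.12766, 0.24113, 0.20567, 0.10638, 0.17021, giving H' = 1.75441.
Difference = |0.67539 − 1.75441| = 1.07902, i.e. 1.079 to 3 decimal places.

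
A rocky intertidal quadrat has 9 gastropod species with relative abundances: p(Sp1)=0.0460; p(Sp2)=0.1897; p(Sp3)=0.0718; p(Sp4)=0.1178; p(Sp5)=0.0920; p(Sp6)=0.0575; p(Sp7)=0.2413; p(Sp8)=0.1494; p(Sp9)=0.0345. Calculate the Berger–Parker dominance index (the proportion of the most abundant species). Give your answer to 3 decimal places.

The largest proportion is 0.2413, i.e. d = 0.241 to 3 decimal places.

0.241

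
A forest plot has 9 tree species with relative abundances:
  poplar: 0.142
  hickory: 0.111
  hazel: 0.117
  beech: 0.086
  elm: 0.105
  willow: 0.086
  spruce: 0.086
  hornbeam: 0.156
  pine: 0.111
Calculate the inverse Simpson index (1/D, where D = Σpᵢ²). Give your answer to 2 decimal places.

8.62

D = 0.142² + 0.111² + 0.117² + 0.086² + 0.105² + 0.086² + 0.086² + 0.156² + 0.111² = 0.020164 + 0.012321 + 0.013689 + 0.007396 + 0.011025 + 0.007396 + 0.007396 + 0.024336 + 0.012321 = 0.116044 (working shown to 6 dp, full precision carried).
So 1/D = 8.6174, i.e. 8.62 to 2 decimal places.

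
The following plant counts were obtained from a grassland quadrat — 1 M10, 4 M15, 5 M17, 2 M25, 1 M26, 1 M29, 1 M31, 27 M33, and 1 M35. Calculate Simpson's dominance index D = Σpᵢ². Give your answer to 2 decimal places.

0.42

Total N = 1+4+5+2+1+1+1+27+1 = 43, so the proportions are 0.0233, 0.093, 0.1163, 0.0465, 0.0233, 0.0233, 0.0233, 0.6279, 0.0233 (working shown to 4 dp, full precision carried).
D = 0.0233² + 0.093² + 0.1163² + 0.0465² + 0.0233² + 0.0233² + 0.0233² + 0.6279² + 0.0233² = 0.0005 + 0.0087 + 0.0135 + 0.0022 + 0.0005 + 0.0005 + 0.0005 + 0.3943 + 0.0005 = 0.4213.
To 2 decimal places, D = 0.42.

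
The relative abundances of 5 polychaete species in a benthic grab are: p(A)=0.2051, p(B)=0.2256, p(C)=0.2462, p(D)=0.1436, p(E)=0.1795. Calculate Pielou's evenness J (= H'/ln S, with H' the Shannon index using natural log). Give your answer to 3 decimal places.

H' = −Σ pᵢ ln pᵢ = −((-0.32493) + (-0.33592) + (-0.34508) + (-0.27869) + (-0.30831)) = 1.59292 (working shown to 5 dp, full precision carried).
With S = 5 species, ln S = 1.60944, so J = 1.59292/1.60944 = 0.98974, i.e. 0.990 to 3 decimal places.

0.990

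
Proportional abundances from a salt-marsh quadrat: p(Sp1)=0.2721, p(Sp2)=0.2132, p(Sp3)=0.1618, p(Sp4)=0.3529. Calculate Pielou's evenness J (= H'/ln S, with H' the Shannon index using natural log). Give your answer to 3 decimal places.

0.971

H' = −Σ pᵢ ln pᵢ = −((-0.35416) + (-0.32951) + (-0.29470) + (-0.36757)) = 1.34594 (working shown to 5 dp, full precision carried).
With S = 4 species, ln S = 1.38629, so J = 1.34594/1.38629 = 0.97089, i.e. 0.971 to 3 decimal places.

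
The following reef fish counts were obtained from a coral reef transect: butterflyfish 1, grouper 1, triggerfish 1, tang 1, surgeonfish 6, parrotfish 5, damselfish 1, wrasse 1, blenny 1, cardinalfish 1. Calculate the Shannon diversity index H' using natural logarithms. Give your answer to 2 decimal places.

Total N = 1+1+1+1+6+5+1+1+1+1 = 19, so the proportions are 0.0526, 0.0526, 0.0526, 0.0526, 0.3158, 0.2632, 0.0526, 0.0526, 0.0526, 0.0526 (working shown to 4 dp, full precision carried).
Each pᵢ ln pᵢ term: 0.0526×(-2.9444)=-0.1550, 0.0526×(-2.9444)=-0.1550, 0.0526×(-2.9444)=-0.1550, 0.0526×(-2.9444)=-0.1550, 0.3158×(-1.1527)=-0.3640, 0.2632×(-1.3350)=-0.3513, 0.0526×(-2.9444)=-0.1550, 0.0526×(-2.9444)=-0.1550, 0.0526×(-2.9444)=-0.1550, 0.0526×(-2.9444)=-0.1550.
Sum = -1.9551, so H' = 1.96.

1.96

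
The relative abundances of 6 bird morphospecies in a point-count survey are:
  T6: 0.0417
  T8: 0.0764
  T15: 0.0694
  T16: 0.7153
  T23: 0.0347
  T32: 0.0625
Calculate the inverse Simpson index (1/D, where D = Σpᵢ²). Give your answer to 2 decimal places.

D = 0.0417² + 0.0764² + 0.0694² + 0.7153² + 0.0347² + 0.0625² = 0.00174 + 0.00584 + 0.00482 + 0.51165 + 0.00120 + 0.00391 = 0.52916 (working shown to 5 dp, full precision carried).
So 1/D = 1.8898, i.e. 1.89 to 2 decimal places.

1.89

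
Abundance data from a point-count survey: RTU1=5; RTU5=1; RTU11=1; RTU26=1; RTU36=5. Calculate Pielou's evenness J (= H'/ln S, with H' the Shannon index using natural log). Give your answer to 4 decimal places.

0.8245

Total N = 5+1+1+1+5 = 13, so the proportions are 0.384615, 0.076923, 0.076923, 0.076923, 0.384615 (working shown to 6 dp, full precision carried).
H' = −Σ pᵢ ln pᵢ = −((-0.367504) + (-0.197304) + (-0.197304) + (-0.197304) + (-0.367504)) = 1.326920.
With S = 5 species, ln S = 1.609438, so J = 1.326920/1.609438 = 0.824462, i.e. 0.8245 to 4 decimal places.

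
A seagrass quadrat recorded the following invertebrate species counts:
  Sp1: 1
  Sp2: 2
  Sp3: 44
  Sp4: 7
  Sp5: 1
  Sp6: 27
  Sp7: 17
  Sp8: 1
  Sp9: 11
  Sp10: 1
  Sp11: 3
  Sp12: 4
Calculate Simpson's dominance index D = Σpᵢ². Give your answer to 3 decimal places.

0.223

Total N = 1+2+44+7+1+27+17+1+11+1+3+4 = 119, so the proportions are 0.0084, 0.01681, 0.36975, 0.05882, 0.0084, 0.22689, 0.14286, 0.0084, 0.09244, 0.0084, 0.02521, 0.03361 (working shown to 5 dp, full precision carried).
D = 0.0084² + 0.01681² + 0.36975² + 0.05882² + 0.0084² + 0.22689² + 0.14286² + 0.0084² + 0.09244² + 0.0084² + 0.02521² + 0.03361² = 0.00007 + 0.00028 + 0.13671 + 0.00346 + 0.00007 + 0.05148 + 0.02041 + 0.00007 + 0.00854 + 0.00007 + 0.00064 + 0.00113 = 0.22294.
To 3 decimal places, D = 0.223.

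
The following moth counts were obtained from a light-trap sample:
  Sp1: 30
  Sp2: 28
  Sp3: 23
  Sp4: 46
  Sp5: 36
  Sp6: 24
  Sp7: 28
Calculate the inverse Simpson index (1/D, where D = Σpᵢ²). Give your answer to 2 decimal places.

Total N = 30+28+23+46+36+24+28 = 215, so the proportions are 0.139535, 0.130233, 0.106977, 0.213953, 0.167442, 0.111628, 0.130233 (working shown to 6 dp, full precision carried).
D = 0.139535² + 0.130233² + 0.106977² + 0.213953² + 0.167442² + 0.111628² + 0.130233² = 0.019470 + 0.016961 + 0.011444 + 0.045776 + 0.028037 + 0.012461 + 0.016961 = 0.151109.
So 1/D = 6.6178, i.e. 6.62 to 2 decimal places.

6.62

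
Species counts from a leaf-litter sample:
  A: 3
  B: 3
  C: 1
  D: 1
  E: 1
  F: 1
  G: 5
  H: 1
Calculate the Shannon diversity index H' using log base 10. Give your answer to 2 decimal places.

Total N = 3+3+1+1+1+1+5+1 = 16, so the proportions are 0.1875, 0.1875, 0.0625, 0.0625, 0.0625, 0.0625, 0.3125, 0.0625 (working shown to 4 dp, full precision carried).
Each pᵢ log₁₀ pᵢ term: 0.1875×(-0.7270)=-0.1363, 0.1875×(-0.7270)=-0.1363, 0.0625×(-1.2041)=-0.0753, 0.0625×(-1.2041)=-0.0753, 0.0625×(-1.2041)=-0.0753, 0.0625×(-1.2041)=-0.0753, 0.3125×(-0.5051)=-0.1579, 0.0625×(-1.2041)=-0.0753.
Sum = -0.8068, so H' = 0.81.

0.81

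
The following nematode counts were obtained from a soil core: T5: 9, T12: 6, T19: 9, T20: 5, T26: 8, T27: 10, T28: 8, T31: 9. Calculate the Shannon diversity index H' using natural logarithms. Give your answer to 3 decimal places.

2.059

Total N = 9+6+9+5+8+10+8+9 = 64, so the proportions are 0.14062, 0.09375, 0.14062, 0.07812, 0.125, 0.15625, 0.125, 0.14062 (working shown to 5 dp, full precision carried).
Each pᵢ ln pᵢ term: 0.14062×(-1.96166)=-0.27586, 0.09375×(-2.36712)=-0.22192, 0.14062×(-1.96166)=-0.27586, 0.07812×(-2.54945)=-0.19918, 0.125×(-2.07944)=-0.25993, 0.15625×(-1.85630)=-0.29005, 0.125×(-2.07944)=-0.25993, 0.14062×(-1.96166)=-0.27586.
Sum = -2.05857, so H' = 2.059.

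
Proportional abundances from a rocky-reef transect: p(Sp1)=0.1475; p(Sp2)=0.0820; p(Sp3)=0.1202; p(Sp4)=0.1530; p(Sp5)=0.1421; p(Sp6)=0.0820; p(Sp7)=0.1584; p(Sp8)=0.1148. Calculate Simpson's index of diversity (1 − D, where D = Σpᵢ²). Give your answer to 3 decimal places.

D = 0.1475² + 0.082² + 0.1202² + 0.153² + 0.1421² + 0.082² + 0.1584² + 0.1148² = 0.02176 + 0.00672 + 0.01445 + 0.02341 + 0.02019 + 0.00672 + 0.02509 + 0.01318 = 0.13152 (working shown to 5 dp, full precision carried).
So 1 − D = 0.86848, i.e. 0.868 to 3 decimal places.

0.868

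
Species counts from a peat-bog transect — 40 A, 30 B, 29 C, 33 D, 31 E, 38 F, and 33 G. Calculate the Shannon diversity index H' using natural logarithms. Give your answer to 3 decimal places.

Total N = 40+30+29+33+31+38+33 = 234, so the proportions are 0.17094, 0.12821, 0.12393, 0.14103, 0.13248, 0.16239, 0.14103 (working shown to 5 dp, full precision carried).
Each pᵢ ln pᵢ term: 0.17094×(-1.76644)=-0.30196, 0.12821×(-2.05412)=-0.26335, 0.12393×(-2.08803)=-0.25877, 0.14103×(-1.95881)=-0.27624, 0.13248×(-2.02133)=-0.26778, 0.16239×(-1.81773)=-0.29519, 0.14103×(-1.95881)=-0.27624.
Sum = -1.93953, so H' = 1.940.

1.940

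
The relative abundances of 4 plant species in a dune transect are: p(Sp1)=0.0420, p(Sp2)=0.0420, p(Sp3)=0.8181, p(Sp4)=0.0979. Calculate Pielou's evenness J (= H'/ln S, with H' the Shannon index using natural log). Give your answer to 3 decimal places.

0.475

H' = −Σ pᵢ ln pᵢ = −((-0.13314) + (-0.13314) + (-0.16425) + (-0.22750)) = 0.65804 (working shown to 5 dp, full precision carried).
With S = 4 species, ln S = 1.38629, so J = 0.65804/1.38629 = 0.47467, i.e. 0.475 to 3 decimal places.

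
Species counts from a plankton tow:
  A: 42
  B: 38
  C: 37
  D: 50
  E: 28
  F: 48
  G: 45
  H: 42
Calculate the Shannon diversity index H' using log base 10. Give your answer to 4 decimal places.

Total N = 42+38+37+50+28+48+45+42 = 330, so the proportions are 0.127273, 0.115152, 0.112121, 0.151515, 0.084848, 0.145455, 0.136364, 0.127273 (working shown to 6 dp, full precision carried).
Each pᵢ log₁₀ pᵢ term: 0.127273×(-0.895265)=-0.113943, 0.115152×(-0.938730)=-0.108096, 0.112121×(-0.950312)=-0.106550, 0.151515×(-0.819544)=-0.124173, 0.084848×(-1.071356)=-0.090903, 0.145455×(-0.837273)=-0.121785, 0.136364×(-0.865301)=-0.117996, 0.127273×(-0.895265)=-0.113943.
Sum = -0.897389, so H' = 0.8974.

0.8974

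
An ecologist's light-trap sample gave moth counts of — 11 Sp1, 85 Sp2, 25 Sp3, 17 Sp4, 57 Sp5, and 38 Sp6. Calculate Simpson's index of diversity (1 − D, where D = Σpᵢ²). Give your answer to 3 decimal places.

0.761

Total N = 11+85+25+17+57+38 = 233, so the proportions are 0.04721, 0.36481, 0.1073, 0.07296, 0.24464, 0.16309 (working shown to 5 dp, full precision carried).
D = 0.04721² + 0.36481² + 0.1073² + 0.07296² + 0.24464² + 0.16309² = 0.00223 + 0.13308 + 0.01151 + 0.00532 + 0.05985 + 0.02660 = 0.23859.
So 1 − D = 0.76141, i.e. 0.761 to 3 decimal places.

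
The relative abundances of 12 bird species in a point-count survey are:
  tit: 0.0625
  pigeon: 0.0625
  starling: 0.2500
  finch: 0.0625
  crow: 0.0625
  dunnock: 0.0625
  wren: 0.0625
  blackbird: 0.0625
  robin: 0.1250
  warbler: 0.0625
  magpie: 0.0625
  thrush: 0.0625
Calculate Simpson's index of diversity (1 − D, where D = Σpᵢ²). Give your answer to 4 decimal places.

D = 0.0625² + 0.0625² + 0.25² + 0.0625² + 0.0625² + 0.0625² + 0.0625² + 0.0625² + 0.125² + 0.0625² + 0.0625² + 0.0625² = 0.003906 + 0.003906 + 0.062500 + 0.003906 + 0.003906 + 0.003906 + 0.003906 + 0.003906 + 0.015625 + 0.003906 + 0.003906 + 0.003906 = 0.117188 (working shown to 6 dp, full precision carried).
So 1 − D = 0.882812, i.e. 0.8828 to 4 decimal places.

0.8828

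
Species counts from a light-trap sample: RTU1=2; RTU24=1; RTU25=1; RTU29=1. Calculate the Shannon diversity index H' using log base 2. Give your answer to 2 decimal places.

Total N = 2+1+1+1 = 5, so the proportions are 0.4, 0.2, 0.2, 0.2 (working shown to 4 dp, full precision carried).
Each pᵢ log₂ pᵢ term: 0.4×(-1.3219)=-0.5288, 0.2×(-2.3219)=-0.4644, 0.2×(-2.3219)=-0.4644, 0.2×(-2.3219)=-0.4644.
Sum = -1.9219, so H' = 1.92.

1.92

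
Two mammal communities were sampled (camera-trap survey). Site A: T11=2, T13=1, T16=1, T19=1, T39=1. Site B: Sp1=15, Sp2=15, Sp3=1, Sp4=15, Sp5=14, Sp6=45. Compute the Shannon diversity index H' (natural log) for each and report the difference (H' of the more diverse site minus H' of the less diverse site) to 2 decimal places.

0.05

Site A: N=6, proportions 0.3333, 0.1667, 0.1667, 0.1667, 0.1667, giving H' = 1.5607 (working shown to 4 dp, full precision carried).
Site B: N=105, proportions 0.1429, 0.1429, 0.0095, 0.1429, 0.1333, 0.4286, giving H' = 1.5101.
Difference = |1.5607 − 1.5101| = 0.0506, i.e. 0.05 to 2 decimal places.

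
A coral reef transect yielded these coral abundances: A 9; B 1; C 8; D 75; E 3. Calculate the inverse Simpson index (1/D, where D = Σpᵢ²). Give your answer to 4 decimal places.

1.5945

Total N = 9+1+8+75+3 = 96, so the proportions are 0.09375, 0.0104167, 0.0833333, 0.78125, 0.03125 (working shown to 7 dp, full precision carried).
D = 0.09375² + 0.0104167² + 0.0833333² + 0.78125² + 0.03125² = 0.0087891 + 0.0001085 + 0.0069444 + 0.6103516 + 0.0009766 = 0.6271701.
So 1/D = 1.594464, i.e. 1.5945 to 4 decimal places.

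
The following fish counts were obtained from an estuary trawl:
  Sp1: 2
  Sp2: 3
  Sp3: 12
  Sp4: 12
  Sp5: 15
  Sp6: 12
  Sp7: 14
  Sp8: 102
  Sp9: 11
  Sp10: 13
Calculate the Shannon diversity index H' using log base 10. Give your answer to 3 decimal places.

0.734

Total N = 2+3+12+12+15+12+14+102+11+13 = 196, so the proportions are 0.0102, 0.01531, 0.06122, 0.06122, 0.07653, 0.06122, 0.07143, 0.52041, 0.05612, 0.06633 (working shown to 5 dp, full precision carried).
Each pᵢ log₁₀ pᵢ term: 0.0102×(-1.99123)=-0.02032, 0.01531×(-1.81513)=-0.02778, 0.06122×(-1.21307)=-0.07427, 0.06122×(-1.21307)=-0.07427, 0.07653×(-1.11616)=-0.08542, 0.06122×(-1.21307)=-0.07427, 0.07143×(-1.14613)=-0.08187, 0.52041×(-0.28366)=-0.14762, 0.05612×(-1.25086)=-0.07020, 0.06633×(-1.17831)=-0.07815.
Sum = -0.73417, so H' = 0.734.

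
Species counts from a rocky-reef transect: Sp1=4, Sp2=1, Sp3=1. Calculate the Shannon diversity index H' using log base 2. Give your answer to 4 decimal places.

1.2516

Total N = 4+1+1 = 6, so the proportions are 0.666667, 0.166667, 0.166667 (working shown to 6 dp, full precision carried).
Each pᵢ log₂ pᵢ term: 0.666667×(-0.584963)=-0.389975, 0.166667×(-2.584963)=-0.430827, 0.166667×(-2.584963)=-0.430827.
Sum = -1.251629, so H' = 1.2516.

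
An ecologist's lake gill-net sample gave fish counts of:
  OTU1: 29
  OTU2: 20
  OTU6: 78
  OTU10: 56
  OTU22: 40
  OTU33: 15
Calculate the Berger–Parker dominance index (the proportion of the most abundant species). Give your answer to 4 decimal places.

Total N = 29+20+78+56+40+15 = 238, so the proportions are 0.121849, 0.084034, 0.327731, 0.235294, 0.168067, 0.063025 (working shown to 6 dp, full precision carried).
The largest proportion is 0.327731, i.e. d = 0.3277 to 4 decimal places.

0.3277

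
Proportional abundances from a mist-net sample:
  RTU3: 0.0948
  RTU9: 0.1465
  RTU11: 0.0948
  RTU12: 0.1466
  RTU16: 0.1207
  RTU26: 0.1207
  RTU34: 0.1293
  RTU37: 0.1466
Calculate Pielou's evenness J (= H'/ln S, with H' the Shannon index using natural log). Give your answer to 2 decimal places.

H' = −Σ pᵢ ln pᵢ = −((-0.2233) + (-0.2814) + (-0.2233) + (-0.2815) + (-0.2552) + (-0.2552) + (-0.2645) + (-0.2815)) = 2.0660 (working shown to 4 dp, full precision carried).
With S = 8 species, ln S = 2.0794, so J = 2.0660/2.0794 = 0.9935, i.e. 0.99 to 2 decimal places.

0.99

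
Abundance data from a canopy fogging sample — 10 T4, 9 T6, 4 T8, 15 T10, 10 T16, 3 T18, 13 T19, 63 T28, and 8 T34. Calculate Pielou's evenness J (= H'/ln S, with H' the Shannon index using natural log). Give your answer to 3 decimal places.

Total N = 10+9+4+15+10+3+13+63+8 = 135, so the proportions are 0.07407, 0.06667, 0.02963, 0.11111, 0.07407, 0.02222, 0.0963, 0.46667, 0.05926 (working shown to 5 dp, full precision carried).
H' = −Σ pᵢ ln pᵢ = −((-0.19279) + (-0.18054) + (-0.10427) + (-0.24414) + (-0.19279) + (-0.08459) + (-0.22536) + (-0.35567) + (-0.16746)) = 1.74760.
With S = 9 species, ln S = 2.19722, so J = 1.74760/2.19722 = 0.79537, i.e. 0.795 to 3 decimal places.

0.795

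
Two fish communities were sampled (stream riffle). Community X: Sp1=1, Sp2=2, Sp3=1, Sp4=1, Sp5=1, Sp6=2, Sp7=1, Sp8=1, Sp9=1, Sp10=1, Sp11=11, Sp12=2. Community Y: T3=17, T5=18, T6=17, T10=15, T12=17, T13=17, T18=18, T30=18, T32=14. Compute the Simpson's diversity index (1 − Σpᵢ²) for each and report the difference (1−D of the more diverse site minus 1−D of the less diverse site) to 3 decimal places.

0.114

Community X: N=25, proportions 0.04, 0.08, 0.04, 0.04, 0.04, 0.08, 0.04, 0.04, 0.04, 0.04, 0.44, 0.08, giving 1−D = 0.77440 (working shown to 5 dp, full precision carried).
Community Y: N=151, proportions 0.11258, 0.11921, 0.11258, 0.09934, 0.11258, 0.11258, 0.11921, 0.11921, 0.09272, giving 1−D = 0.88821.
Difference = |0.77440 − 0.88821| = 0.11381, i.e. 0.114 to 3 decimal places.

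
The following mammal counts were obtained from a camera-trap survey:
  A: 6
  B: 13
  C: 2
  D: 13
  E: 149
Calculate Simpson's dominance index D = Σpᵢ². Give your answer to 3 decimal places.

Total N = 6+13+2+13+149 = 183, so the proportions are 0.03279, 0.07104, 0.01093, 0.07104, 0.81421 (working shown to 5 dp, full precision carried).
D = 0.03279² + 0.07104² + 0.01093² + 0.07104² + 0.81421² = 0.00107 + 0.00505 + 0.00012 + 0.00505 + 0.66293 = 0.67422.
To 3 decimal places, D = 0.674.

0.674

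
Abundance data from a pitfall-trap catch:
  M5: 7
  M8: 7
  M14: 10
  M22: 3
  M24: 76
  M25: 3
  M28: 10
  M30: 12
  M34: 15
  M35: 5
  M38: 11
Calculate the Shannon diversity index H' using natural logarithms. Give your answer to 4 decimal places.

Total N = 7+7+10+3+76+3+10+12+15+5+11 = 159, so the proportions are 0.044025, 0.044025, 0.062893, 0.018868, 0.477987, 0.018868, 0.062893, 0.075472, 0.09434, 0.031447, 0.069182 (working shown to 6 dp, full precision carried).
Each pᵢ ln pᵢ term: 0.044025×(-3.122994)=-0.137490, 0.044025×(-3.122994)=-0.137490, 0.062893×(-2.766319)=-0.173982, 0.018868×(-3.970292)=-0.074911, 0.477987×(-0.738171)=-0.352836, 0.018868×(-3.970292)=-0.074911, 0.062893×(-2.766319)=-0.173982, 0.075472×(-2.583998)=-0.195019, 0.09434×(-2.360854)=-0.222722, 0.031447×(-3.459466)=-0.108788, 0.069182×(-2.671009)=-0.184787.
Sum = -1.836920, so H' = 1.8369.

1.8369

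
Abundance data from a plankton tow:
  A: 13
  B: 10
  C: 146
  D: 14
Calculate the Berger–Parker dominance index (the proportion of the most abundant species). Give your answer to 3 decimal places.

Total N = 13+10+146+14 = 183, so the proportions are 0.07104, 0.05464, 0.79781, 0.0765 (working shown to 5 dp, full precision carried).
The largest proportion is 0.79781, i.e. d = 0.798 to 3 decimal places.

0.798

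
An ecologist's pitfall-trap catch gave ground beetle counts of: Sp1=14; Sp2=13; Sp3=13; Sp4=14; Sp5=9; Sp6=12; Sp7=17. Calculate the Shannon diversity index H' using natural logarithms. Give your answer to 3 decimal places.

1.931

Total N = 14+13+13+14+9+12+17 = 92, so the proportions are 0.15217, 0.1413, 0.1413, 0.15217, 0.09783, 0.13043, 0.18478 (working shown to 5 dp, full precision carried).
Each pᵢ ln pᵢ term: 0.15217×(-1.88273)=-0.28650, 0.1413×(-1.95684)=-0.27651, 0.1413×(-1.95684)=-0.27651, 0.15217×(-1.88273)=-0.28650, 0.09783×(-2.32456)=-0.22740, 0.13043×(-2.03688)=-0.26568, 0.18478×(-1.68858)=-0.31202.
Sum = -1.93113, so H' = 1.931.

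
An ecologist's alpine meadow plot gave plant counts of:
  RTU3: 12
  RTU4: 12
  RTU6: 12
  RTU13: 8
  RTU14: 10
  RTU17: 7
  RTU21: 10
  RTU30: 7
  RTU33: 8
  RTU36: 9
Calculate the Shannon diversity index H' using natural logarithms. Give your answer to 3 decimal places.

2.282

Total N = 12+12+12+8+10+7+10+7+8+9 = 95, so the proportions are 0.12632, 0.12632, 0.12632, 0.08421, 0.10526, 0.07368, 0.10526, 0.07368, 0.08421, 0.09474 (working shown to 5 dp, full precision carried).
Each pᵢ ln pᵢ term: 0.12632×(-2.06897)=-0.26134, 0.12632×(-2.06897)=-0.26134, 0.12632×(-2.06897)=-0.26134, 0.08421×(-2.47444)=-0.20837, 0.10526×(-2.25129)=-0.23698, 0.07368×(-2.60797)=-0.19217, 0.10526×(-2.25129)=-0.23698, 0.07368×(-2.60797)=-0.19217, 0.08421×(-2.47444)=-0.20837, 0.09474×(-2.35665)=-0.22326.
Sum = -2.28233, so H' = 2.282.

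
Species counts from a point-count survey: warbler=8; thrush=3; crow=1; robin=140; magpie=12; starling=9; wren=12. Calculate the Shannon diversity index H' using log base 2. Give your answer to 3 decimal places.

Total N = 8+3+1+140+12+9+12 = 185, so the proportions are 0.04324, 0.01622, 0.00541, 0.75676, 0.06486, 0.04865, 0.06486 (working shown to 5 dp, full precision carried).
Each pᵢ log₂ pᵢ term: 0.04324×(-4.53138)=-0.19595, 0.01622×(-5.94642)=-0.09643, 0.00541×(-7.53138)=-0.04071, 0.75676×(-0.40210)=-0.30429, 0.06486×(-3.94642)=-0.25598, 0.04865×(-4.36146)=-0.21218, 0.06486×(-3.94642)=-0.25598.
Sum = -1.36153, so H' = 1.362.

1.362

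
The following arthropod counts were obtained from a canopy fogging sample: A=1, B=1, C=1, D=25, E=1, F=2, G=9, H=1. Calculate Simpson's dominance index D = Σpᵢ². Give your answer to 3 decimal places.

Total N = 1+1+1+25+1+2+9+1 = 41, so the proportions are 0.02439, 0.02439, 0.02439, 0.60976, 0.02439, 0.04878, 0.21951, 0.02439 (working shown to 5 dp, full precision carried).
D = 0.02439² + 0.02439² + 0.02439² + 0.60976² + 0.02439² + 0.04878² + 0.21951² + 0.02439² = 0.00059 + 0.00059 + 0.00059 + 0.37180 + 0.00059 + 0.00238 + 0.04819 + 0.00059 = 0.42534.
To 3 decimal places, D = 0.425.

0.425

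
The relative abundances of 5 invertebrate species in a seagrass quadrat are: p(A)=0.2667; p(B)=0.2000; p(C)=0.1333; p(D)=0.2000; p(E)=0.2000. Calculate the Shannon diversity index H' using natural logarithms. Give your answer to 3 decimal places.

Each pᵢ ln pᵢ term (working shown to 5 dp, full precision carried): 0.2667×(-1.32163)=-0.35248, 0.2×(-1.60944)=-0.32189, 0.1333×(-2.01515)=-0.26862, 0.2×(-1.60944)=-0.32189, 0.2×(-1.60944)=-0.32189.
Sum = -1.58676, so H' = 1.587.

1.587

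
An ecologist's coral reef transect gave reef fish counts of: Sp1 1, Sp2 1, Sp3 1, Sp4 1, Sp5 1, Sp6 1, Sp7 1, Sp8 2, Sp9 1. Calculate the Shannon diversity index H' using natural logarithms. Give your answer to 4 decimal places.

2.1640

Total N = 1+1+1+1+1+1+1+2+1 = 10, so the proportions are 0.1, 0.1, 0.1, 0.1, 0.1, 0.1, 0.1, 0.2, 0.1 (working shown to 6 dp, full precision carried).
Each pᵢ ln pᵢ term: 0.1×(-2.302585)=-0.230259, 0.1×(-2.302585)=-0.230259, 0.1×(-2.302585)=-0.230259, 0.1×(-2.302585)=-0.230259, 0.1×(-2.302585)=-0.230259, 0.1×(-2.302585)=-0.230259, 0.1×(-2.302585)=-0.230259, 0.2×(-1.609438)=-0.321888, 0.1×(-2.302585)=-0.230259.
Sum = -2.163956, so H' = 2.1640.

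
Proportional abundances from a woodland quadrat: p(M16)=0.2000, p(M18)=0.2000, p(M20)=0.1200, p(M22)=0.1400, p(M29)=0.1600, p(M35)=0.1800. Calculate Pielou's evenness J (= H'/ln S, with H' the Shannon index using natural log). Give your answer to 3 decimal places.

H' = −Σ pᵢ ln pᵢ = −((-0.32189) + (-0.32189) + (-0.25443) + (-0.27526) + (-0.29321) + (-0.30866)) = 1.77534 (working shown to 5 dp, full precision carried).
With S = 6 species, ln S = 1.79176, so J = 1.77534/1.79176 = 0.99084, i.e. 0.991 to 3 decimal places.

0.991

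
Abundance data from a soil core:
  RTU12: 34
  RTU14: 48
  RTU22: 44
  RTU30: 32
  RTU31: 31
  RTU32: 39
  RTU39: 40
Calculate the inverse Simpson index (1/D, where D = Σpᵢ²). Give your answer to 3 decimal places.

6.839

Total N = 34+48+44+32+31+39+40 = 268, so the proportions are 0.1268657, 0.1791045, 0.1641791, 0.119403, 0.1156716, 0.1455224, 0.1492537 (working shown to 7 dp, full precision carried).
D = 0.1268657² + 0.1791045² + 0.1641791² + 0.119403² + 0.1156716² + 0.1455224² + 0.1492537² = 0.0160949 + 0.0320784 + 0.0269548 + 0.0142571 + 0.0133799 + 0.0211768 + 0.0222767 = 0.1462185.
So 1/D = 6.83908, i.e. 6.839 to 3 decimal places.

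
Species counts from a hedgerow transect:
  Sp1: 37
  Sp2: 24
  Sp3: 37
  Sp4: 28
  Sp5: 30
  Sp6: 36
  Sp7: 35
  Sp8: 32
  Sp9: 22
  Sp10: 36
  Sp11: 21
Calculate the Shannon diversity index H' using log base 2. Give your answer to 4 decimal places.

3.4321

Total N = 37+24+37+28+30+36+35+32+22+36+21 = 338, so the proportions are 0.109467, 0.071006, 0.109467, 0.08284, 0.088757, 0.106509, 0.10355, 0.094675, 0.065089, 0.106509, 0.06213 (working shown to 6 dp, full precision carried).
Each pᵢ log₂ pᵢ term: 0.109467×(-3.191426)=-0.349357, 0.071006×(-3.815917)=-0.270953, 0.109467×(-3.191426)=-0.349357, 0.08284×(-3.593525)=-0.297688, 0.088757×(-3.493989)=-0.310117, 0.106509×(-3.230954)=-0.344125, 0.10355×(-3.271596)=-0.338775, 0.094675×(-3.400879)=-0.321977, 0.065089×(-3.941448)=-0.256544, 0.106509×(-3.230954)=-0.344125, 0.06213×(-4.008562)=-0.249053.
Sum = -3.432072, so H' = 3.4321.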